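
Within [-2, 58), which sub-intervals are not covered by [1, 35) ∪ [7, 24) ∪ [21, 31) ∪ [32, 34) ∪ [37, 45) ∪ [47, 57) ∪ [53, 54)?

[-2, 1) ∪ [35, 37) ∪ [45, 47) ∪ [57, 58)

The merged coverage is [1, 35), [37, 45), [47, 57).
Uncovered inside [-2, 58): [-2, 1), [35, 37), [45, 47), [57, 58).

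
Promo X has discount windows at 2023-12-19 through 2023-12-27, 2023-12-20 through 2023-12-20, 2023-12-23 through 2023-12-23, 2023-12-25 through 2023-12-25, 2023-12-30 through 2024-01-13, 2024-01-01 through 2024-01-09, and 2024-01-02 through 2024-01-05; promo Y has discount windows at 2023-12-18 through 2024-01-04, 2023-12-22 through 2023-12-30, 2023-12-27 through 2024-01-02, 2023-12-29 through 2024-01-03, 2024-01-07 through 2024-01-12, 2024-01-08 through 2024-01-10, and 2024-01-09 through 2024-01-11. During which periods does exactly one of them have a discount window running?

2023-12-18 through 2023-12-18, 2023-12-28 through 2023-12-29, 2024-01-05 through 2024-01-06, 2024-01-13 through 2024-01-13

First set merges to 2023-12-19 through 2023-12-27, 2023-12-30 through 2024-01-13.
Second set merges to 2023-12-18 through 2024-01-04, 2024-01-07 through 2024-01-12.
A but not B: 2024-01-05 through 2024-01-06, 2024-01-13 through 2024-01-13.
B but not A: 2023-12-18 through 2023-12-18, 2023-12-28 through 2023-12-29.
Combining gives A △ B.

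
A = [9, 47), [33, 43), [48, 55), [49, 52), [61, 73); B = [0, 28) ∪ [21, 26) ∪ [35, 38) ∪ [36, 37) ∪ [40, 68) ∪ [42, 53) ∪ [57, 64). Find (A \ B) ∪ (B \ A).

First set merges to [9, 47), [48, 55), [61, 73).
Second set merges to [0, 28), [35, 38), [40, 68).
A \ B = [28, 35), [38, 40), [68, 73).
B \ A = [0, 9), [47, 48), [55, 61).
Union of the two gives the symmetric difference.

[0, 9) ∪ [28, 35) ∪ [38, 40) ∪ [47, 48) ∪ [55, 61) ∪ [68, 73)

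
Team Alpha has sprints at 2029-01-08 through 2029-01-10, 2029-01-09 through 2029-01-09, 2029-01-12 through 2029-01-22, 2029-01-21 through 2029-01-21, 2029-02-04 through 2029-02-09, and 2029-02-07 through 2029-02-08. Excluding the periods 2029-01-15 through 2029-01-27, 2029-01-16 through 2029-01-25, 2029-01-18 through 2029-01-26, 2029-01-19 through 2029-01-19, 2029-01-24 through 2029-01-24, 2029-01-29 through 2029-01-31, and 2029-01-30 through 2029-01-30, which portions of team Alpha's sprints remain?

Merge the first list: 2029-01-08 through 2029-01-10, 2029-01-12 through 2029-01-22, 2029-02-04 through 2029-02-09.
Merge the second list: 2029-01-15 through 2029-01-27, 2029-01-29 through 2029-01-31.
2029-01-08 through 2029-01-10 is untouched.
2029-01-12 through 2029-01-22 with B removed leaves 2029-01-12 through 2029-01-14.
2029-02-04 through 2029-02-09 is untouched.

2029-01-08 through 2029-01-10, 2029-01-12 through 2029-01-14, 2029-02-04 through 2029-02-09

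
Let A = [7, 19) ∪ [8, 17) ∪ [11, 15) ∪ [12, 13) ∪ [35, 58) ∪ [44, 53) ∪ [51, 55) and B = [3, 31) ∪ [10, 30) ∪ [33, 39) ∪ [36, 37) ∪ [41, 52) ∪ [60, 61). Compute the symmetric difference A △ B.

[3, 7) ∪ [19, 31) ∪ [33, 35) ∪ [39, 41) ∪ [52, 58) ∪ [60, 61)

First set merges to [7, 19), [35, 58).
Second set merges to [3, 31), [33, 39), [41, 52), [60, 61).
A \ B = [39, 41), [52, 58).
B \ A = [3, 7), [19, 31), [33, 35), [60, 61).
Union of the two gives the symmetric difference.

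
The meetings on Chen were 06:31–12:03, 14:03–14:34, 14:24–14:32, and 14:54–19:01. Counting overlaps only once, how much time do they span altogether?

10 h 10 min

Merged: 06:31-12:03, 14:03-14:34, 14:54-19:01.
Lengths: 5 h 32 min + 31 min + 4 h 7 min = 10 h 10 min.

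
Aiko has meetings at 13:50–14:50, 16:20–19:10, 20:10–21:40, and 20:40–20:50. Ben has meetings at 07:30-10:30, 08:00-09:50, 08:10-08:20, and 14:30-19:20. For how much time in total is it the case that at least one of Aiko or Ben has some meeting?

10 h

A, merged: 13:50–14:50, 16:20–19:10, 20:10–21:40.
B, merged: 07:30–10:30, 14:30–19:20.
A ∪ B = 07:30–10:30, 13:50–19:20, 20:10–21:40.
Total: 3 h + 5 h 30 min + 1 h 30 min = 10 h.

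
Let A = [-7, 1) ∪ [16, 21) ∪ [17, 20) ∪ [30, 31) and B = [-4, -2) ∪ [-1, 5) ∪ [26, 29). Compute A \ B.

Merge the first list: [-7, 1), [16, 21), [30, 31).
[-7, 1) \ B = [-7, -4), [-2, -1).
[16, 21): nothing removed.
[30, 31): nothing removed.

[-7, -4) ∪ [-2, -1) ∪ [16, 21) ∪ [30, 31)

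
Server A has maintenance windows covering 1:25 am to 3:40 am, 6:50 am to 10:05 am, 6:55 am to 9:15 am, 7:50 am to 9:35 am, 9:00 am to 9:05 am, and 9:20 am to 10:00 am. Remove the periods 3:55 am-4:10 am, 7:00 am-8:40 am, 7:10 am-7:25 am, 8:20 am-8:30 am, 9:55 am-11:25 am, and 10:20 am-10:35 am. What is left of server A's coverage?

1:25 am–3:40 am, 6:50 am–7:00 am, 8:40 am–9:55 am

First set merges to 1:25 am–3:40 am, 6:50 am–10:05 am.
Second set merges to 3:55 am–4:10 am, 7:00 am–8:40 am, 9:55 am–11:25 am.
1:25 am–3:40 am is untouched.
6:50 am–10:05 am with B removed leaves 6:50 am–7:00 am, 8:40 am–9:55 am.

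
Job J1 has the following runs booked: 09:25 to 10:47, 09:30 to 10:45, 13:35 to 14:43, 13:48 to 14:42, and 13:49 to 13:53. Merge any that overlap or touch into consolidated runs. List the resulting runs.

09:25–10:47, 13:35–14:43

09:30–10:45 overlaps/touches 09:25–10:47 → extend to 09:25–10:47.
13:35–14:43 is disjoint → start new block.
13:48–14:42 overlaps/touches 13:35–14:43 → extend to 13:35–14:43.
13:49–13:53 overlaps/touches 13:35–14:43 → extend to 13:35–14:43.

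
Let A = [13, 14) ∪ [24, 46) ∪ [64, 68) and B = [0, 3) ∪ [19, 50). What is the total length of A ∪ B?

A ∪ B = [0, 3), [13, 14), [19, 50), [64, 68).
Total: 3 + 1 + 31 + 4 = 39.

39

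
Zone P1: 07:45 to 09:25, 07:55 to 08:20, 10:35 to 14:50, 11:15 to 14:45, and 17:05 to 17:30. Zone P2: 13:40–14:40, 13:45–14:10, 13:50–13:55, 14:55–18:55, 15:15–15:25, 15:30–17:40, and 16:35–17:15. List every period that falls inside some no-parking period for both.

13:40-14:40, 17:05-17:30

First set merges to 07:45-09:25, 10:35-14:50, 17:05-17:30.
Second set merges to 13:40-14:40, 14:55-18:55.
07:45-09:25: no overlap with the second set.
10:35-14:50 meets the second set on 13:40-14:40.
17:05-17:30 meets the second set on 17:05-17:30.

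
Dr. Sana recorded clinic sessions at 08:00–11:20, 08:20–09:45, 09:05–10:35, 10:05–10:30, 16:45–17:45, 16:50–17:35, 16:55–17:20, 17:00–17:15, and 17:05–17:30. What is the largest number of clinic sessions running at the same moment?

5

At 17:05, 5 of the intervals are simultaneously active.
No point has more.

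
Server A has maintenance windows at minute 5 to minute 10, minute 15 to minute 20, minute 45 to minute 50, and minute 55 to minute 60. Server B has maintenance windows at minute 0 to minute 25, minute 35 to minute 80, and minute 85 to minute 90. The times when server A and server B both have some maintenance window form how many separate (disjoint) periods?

4

A ∩ B = minute 5 to minute 10, minute 15 to minute 20, minute 45 to minute 50, minute 55 to minute 60.
That is 4 disjoint pieces.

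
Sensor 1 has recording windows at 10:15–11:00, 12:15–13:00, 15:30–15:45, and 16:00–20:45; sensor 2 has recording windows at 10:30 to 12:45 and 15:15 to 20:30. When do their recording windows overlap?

10:15-11:00 meets the second set on 10:30-11:00.
12:15-13:00 meets the second set on 12:15-12:45.
15:30-15:45 meets the second set on 15:30-15:45.
16:00-20:45 meets the second set on 16:00-20:30.

10:30-11:00, 12:15-12:45, 15:30-15:45, 16:00-20:30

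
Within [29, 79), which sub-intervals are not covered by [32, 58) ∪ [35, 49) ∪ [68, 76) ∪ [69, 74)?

After merging, the occupied span is [32, 58), [68, 76).
Uncovered inside [29, 79): [29, 32), [58, 68), [76, 79).

[29, 32) ∪ [58, 68) ∪ [76, 79)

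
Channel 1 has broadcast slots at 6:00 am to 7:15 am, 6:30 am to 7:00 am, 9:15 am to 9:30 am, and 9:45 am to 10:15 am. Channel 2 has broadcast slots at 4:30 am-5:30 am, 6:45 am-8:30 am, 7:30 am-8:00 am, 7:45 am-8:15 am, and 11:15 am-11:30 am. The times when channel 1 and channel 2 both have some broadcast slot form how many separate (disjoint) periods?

1

A, merged: 6:00 am–7:15 am, 9:15 am–9:30 am, 9:45 am–10:15 am.
B, merged: 4:30 am–5:30 am, 6:45 am–8:30 am, 11:15 am–11:30 am.
A ∩ B = 6:45 am–7:15 am.
That is 1 disjoint piece.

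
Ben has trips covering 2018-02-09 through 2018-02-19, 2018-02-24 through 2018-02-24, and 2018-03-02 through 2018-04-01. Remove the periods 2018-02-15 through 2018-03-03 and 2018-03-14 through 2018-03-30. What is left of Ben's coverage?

2018-02-09 through 2018-02-14, 2018-03-04 through 2018-03-13, 2018-03-31 through 2018-04-01

2018-02-09 through 2018-02-19 with B removed leaves 2018-02-09 through 2018-02-14.
2018-02-24 through 2018-02-24 lies entirely inside B → drops out.
2018-03-02 through 2018-04-01 with B removed leaves 2018-03-04 through 2018-03-13, 2018-03-31 through 2018-04-01.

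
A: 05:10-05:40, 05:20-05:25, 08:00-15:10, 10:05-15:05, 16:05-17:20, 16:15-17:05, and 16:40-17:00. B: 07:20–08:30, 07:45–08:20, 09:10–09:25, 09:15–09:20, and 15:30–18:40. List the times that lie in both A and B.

08:00–08:30, 09:10–09:25, 16:05–17:20

Merge the first list: 05:10–05:40, 08:00–15:10, 16:05–17:20.
Merge the second list: 07:20–08:30, 09:10–09:25, 15:30–18:40.
05:10–05:40 meets no B interval.
08:00–15:10 ∩ B → 08:00–08:30, 09:10–09:25.
16:05–17:20 ∩ B → 16:05–17:20.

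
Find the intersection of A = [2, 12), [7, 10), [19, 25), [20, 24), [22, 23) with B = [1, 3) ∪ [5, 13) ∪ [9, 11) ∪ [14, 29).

[2, 3) ∪ [5, 12) ∪ [19, 25)

First set merges to [2, 12), [19, 25).
Second set merges to [1, 3), [5, 13), [14, 29).
[2, 12) meets the second set on [2, 3), [5, 12).
[19, 25) meets the second set on [19, 25).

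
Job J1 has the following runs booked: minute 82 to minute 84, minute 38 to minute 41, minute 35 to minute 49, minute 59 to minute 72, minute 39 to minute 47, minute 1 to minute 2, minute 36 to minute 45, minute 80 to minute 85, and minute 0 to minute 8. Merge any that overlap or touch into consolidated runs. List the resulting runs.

Sort by start: minute 0 to minute 8, minute 1 to minute 2, minute 35 to minute 49, minute 36 to minute 45, minute 38 to minute 41, minute 39 to minute 47, minute 59 to minute 72, minute 80 to minute 85, minute 82 to minute 84.
minute 1 to minute 2 overlaps/touches minute 0 to minute 8 → extend to minute 0 to minute 8.
minute 35 to minute 49 is disjoint → start new block.
minute 36 to minute 45 overlaps/touches minute 35 to minute 49 → extend to minute 35 to minute 49.
minute 38 to minute 41 overlaps/touches minute 35 to minute 49 → extend to minute 35 to minute 49.
minute 39 to minute 47 overlaps/touches minute 35 to minute 49 → extend to minute 35 to minute 49.
minute 59 to minute 72 is disjoint → start new block.
minute 80 to minute 85 is disjoint → start new block.
minute 82 to minute 84 overlaps/touches minute 80 to minute 85 → extend to minute 80 to minute 85.

minute 0 to minute 8, minute 35 to minute 49, minute 59 to minute 72, minute 80 to minute 85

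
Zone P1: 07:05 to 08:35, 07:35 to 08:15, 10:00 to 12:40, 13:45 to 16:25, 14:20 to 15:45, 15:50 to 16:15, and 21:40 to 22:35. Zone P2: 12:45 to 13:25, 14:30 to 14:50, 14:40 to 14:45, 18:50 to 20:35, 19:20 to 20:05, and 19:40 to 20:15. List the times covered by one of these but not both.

07:05–08:35, 10:00–12:40, 12:45–13:25, 13:45–14:30, 14:50–16:25, 18:50–20:35, 21:40–22:35

First set merges to 07:05–08:35, 10:00–12:40, 13:45–16:25, 21:40–22:35.
Second set merges to 12:45–13:25, 14:30–14:50, 18:50–20:35.
A \ B = 07:05–08:35, 10:00–12:40, 13:45–14:30, 14:50–16:25, 21:40–22:35.
B \ A = 12:45–13:25, 18:50–20:35.
Union of the two gives the symmetric difference.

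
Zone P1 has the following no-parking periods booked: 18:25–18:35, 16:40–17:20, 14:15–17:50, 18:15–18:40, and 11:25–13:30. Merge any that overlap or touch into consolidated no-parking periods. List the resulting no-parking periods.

11:25-13:30, 14:15-17:50, 18:15-18:40

Sort by start: 11:25-13:30, 14:15-17:50, 16:40-17:20, 18:15-18:40, 18:25-18:35.
14:15-17:50 is disjoint → start new block.
16:40-17:20 overlaps/touches 14:15-17:50 → extend to 14:15-17:50.
18:15-18:40 is disjoint → start new block.
18:25-18:35 overlaps/touches 18:15-18:40 → extend to 18:15-18:40.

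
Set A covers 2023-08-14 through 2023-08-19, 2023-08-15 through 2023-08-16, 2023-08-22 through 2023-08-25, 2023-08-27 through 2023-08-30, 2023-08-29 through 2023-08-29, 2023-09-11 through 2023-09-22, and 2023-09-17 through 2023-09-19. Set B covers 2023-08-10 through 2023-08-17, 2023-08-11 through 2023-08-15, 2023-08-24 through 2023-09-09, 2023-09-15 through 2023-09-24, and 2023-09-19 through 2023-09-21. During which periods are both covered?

2023-08-14 through 2023-08-17, 2023-08-24 through 2023-08-25, 2023-08-27 through 2023-08-30, 2023-09-15 through 2023-09-22

First set merges to 2023-08-14 through 2023-08-19, 2023-08-22 through 2023-08-25, 2023-08-27 through 2023-08-30, 2023-09-11 through 2023-09-22.
Second set merges to 2023-08-10 through 2023-08-17, 2023-08-24 through 2023-09-09, 2023-09-15 through 2023-09-24.
2023-08-14 through 2023-08-19 overlaps B on 2023-08-14 through 2023-08-17.
2023-08-22 through 2023-08-25 overlaps B on 2023-08-24 through 2023-08-25.
2023-08-27 through 2023-08-30 overlaps B on 2023-08-27 through 2023-08-30.
2023-09-11 through 2023-09-22 overlaps B on 2023-09-15 through 2023-09-22.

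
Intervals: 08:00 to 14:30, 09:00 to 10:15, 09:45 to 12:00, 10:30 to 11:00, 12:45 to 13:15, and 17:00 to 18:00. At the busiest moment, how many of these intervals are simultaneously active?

At 09:45, 3 of the intervals are simultaneously active.
No point has more.

3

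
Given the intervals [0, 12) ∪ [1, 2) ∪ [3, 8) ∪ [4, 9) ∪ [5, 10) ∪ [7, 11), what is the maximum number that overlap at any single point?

5

Walk the sorted start/end points keeping a running depth.
The depth first hits 5 at 7.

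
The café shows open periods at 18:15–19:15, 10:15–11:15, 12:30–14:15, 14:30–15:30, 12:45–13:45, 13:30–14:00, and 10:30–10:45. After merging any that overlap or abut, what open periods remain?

10:15–11:15, 12:30–14:15, 14:30–15:30, 18:15–19:15

Sort by start: 10:15–11:15, 10:30–10:45, 12:30–14:15, 12:45–13:45, 13:30–14:00, 14:30–15:30, 18:15–19:15.
10:30–10:45 overlaps/touches 10:15–11:15 → extend to 10:15–11:15.
12:30–14:15 is disjoint → start new block.
12:45–13:45 overlaps/touches 12:30–14:15 → extend to 12:30–14:15.
13:30–14:00 overlaps/touches 12:30–14:15 → extend to 12:30–14:15.
14:30–15:30 is disjoint → start new block.
18:15–19:15 is disjoint → start new block.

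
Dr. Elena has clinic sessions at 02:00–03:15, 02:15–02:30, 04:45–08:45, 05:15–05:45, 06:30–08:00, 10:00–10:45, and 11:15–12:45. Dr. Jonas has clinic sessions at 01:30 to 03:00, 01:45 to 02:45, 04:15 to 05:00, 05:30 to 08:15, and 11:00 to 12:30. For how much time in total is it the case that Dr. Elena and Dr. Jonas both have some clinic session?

5 h 15 min

First set merges to 02:00-03:15, 04:45-08:45, 10:00-10:45, 11:15-12:45.
Second set merges to 01:30-03:00, 04:15-05:00, 05:30-08:15, 11:00-12:30.
A ∩ B = 02:00-03:00, 04:45-05:00, 05:30-08:15, 11:15-12:30.
Total: 1 h + 15 min + 2 h 45 min + 1 h 15 min = 5 h 15 min.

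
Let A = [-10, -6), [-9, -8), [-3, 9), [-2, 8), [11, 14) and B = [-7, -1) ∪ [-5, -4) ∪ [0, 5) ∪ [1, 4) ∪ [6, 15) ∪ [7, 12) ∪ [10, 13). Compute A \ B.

[-10, -7) ∪ [-1, 0) ∪ [5, 6)

Merge the first list: [-10, -6), [-3, 9), [11, 14).
Merge the second list: [-7, -1), [0, 5), [6, 15).
[-10, -6) with B removed leaves [-10, -7).
[-3, 9) with B removed leaves [-1, 0), [5, 6).
[11, 14) lies entirely inside B → drops out.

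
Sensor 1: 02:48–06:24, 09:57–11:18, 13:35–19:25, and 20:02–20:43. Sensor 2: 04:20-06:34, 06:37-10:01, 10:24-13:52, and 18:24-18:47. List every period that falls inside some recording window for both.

02:48–06:24 meets the second set on 04:20–06:24.
09:57–11:18 meets the second set on 09:57–10:01, 10:24–11:18.
13:35–19:25 meets the second set on 13:35–13:52, 18:24–18:47.
20:02–20:43: no overlap with the second set.

04:20–06:24, 09:57–10:01, 10:24–11:18, 13:35–13:52, 18:24–18:47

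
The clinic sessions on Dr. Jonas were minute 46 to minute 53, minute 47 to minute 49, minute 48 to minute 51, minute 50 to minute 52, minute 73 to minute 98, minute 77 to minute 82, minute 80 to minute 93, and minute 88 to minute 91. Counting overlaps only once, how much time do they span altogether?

Merged: minute 46 to minute 53, minute 73 to minute 98.
Lengths: 7 minutes + 25 minutes = 32 minutes.

32 minutes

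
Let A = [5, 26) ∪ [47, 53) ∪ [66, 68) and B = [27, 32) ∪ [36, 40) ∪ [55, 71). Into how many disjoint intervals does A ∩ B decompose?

1

A ∩ B = [66, 68).
That is 1 disjoint piece.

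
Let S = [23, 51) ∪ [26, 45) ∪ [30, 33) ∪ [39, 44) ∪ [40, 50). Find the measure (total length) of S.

28

Merged: [23, 51).
Length: 28.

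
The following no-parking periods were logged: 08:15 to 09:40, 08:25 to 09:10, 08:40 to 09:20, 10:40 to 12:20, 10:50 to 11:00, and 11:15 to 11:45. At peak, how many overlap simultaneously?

Walk the sorted start/end points keeping a running depth.
The depth first hits 3 at 08:40.

3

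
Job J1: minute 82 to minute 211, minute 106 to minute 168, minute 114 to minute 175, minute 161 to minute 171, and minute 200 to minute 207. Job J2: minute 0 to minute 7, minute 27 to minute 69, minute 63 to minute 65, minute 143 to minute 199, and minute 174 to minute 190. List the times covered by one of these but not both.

minute 0 to minute 7, minute 27 to minute 69, minute 82 to minute 143, minute 199 to minute 211

A, merged: minute 82 to minute 211.
B, merged: minute 0 to minute 7, minute 27 to minute 69, minute 143 to minute 199.
A but not B: minute 82 to minute 143, minute 199 to minute 211.
B but not A: minute 0 to minute 7, minute 27 to minute 69.
Combining gives A △ B.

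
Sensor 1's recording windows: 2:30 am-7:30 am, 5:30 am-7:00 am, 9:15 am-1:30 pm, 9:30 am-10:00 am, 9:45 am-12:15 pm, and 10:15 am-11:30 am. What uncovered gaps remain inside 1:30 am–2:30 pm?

After merging, the occupied span is 2:30 am-7:30 am, 9:15 am-1:30 pm.
Uncovered inside 1:30 am-2:30 pm: 1:30 am-2:30 am, 7:30 am-9:15 am, 1:30 pm-2:30 pm.

1:30 am-2:30 am, 7:30 am-9:15 am, 1:30 pm-2:30 pm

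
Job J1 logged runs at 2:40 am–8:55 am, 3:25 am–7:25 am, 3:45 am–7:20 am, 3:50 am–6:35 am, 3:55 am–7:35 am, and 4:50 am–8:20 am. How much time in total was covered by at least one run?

6 h 15 min

Merged: 2:40 am–8:55 am.
Length: 6 h 15 min.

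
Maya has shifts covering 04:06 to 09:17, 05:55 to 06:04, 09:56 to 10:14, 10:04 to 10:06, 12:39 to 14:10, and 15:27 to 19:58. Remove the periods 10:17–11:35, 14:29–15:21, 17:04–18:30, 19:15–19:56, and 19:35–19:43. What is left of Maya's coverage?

Merge the first list: 04:06–09:17, 09:56–10:14, 12:39–14:10, 15:27–19:58.
Merge the second list: 10:17–11:35, 14:29–15:21, 17:04–18:30, 19:15–19:56.
04:06–09:17: no B overlap → unchanged.
09:56–10:14: no B overlap → unchanged.
12:39–14:10: no B overlap → unchanged.
15:27–19:58 minus B → 15:27–17:04, 18:30–19:15, 19:56–19:58.

04:06–09:17, 09:56–10:14, 12:39–14:10, 15:27–17:04, 18:30–19:15, 19:56–19:58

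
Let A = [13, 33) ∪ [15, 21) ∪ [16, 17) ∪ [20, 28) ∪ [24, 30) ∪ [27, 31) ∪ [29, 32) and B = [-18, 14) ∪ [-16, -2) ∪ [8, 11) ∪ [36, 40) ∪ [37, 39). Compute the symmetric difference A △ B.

[-18, 13) ∪ [14, 33) ∪ [36, 40)

First set merges to [13, 33).
Second set merges to [-18, 14), [36, 40).
A but not B: [14, 33).
B but not A: [-18, 13), [36, 40).
Combining gives A △ B.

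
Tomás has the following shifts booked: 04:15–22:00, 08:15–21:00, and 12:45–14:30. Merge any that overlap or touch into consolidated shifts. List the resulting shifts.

04:15–22:00

08:15–21:00 overlaps/touches 04:15–22:00 → extend to 04:15–22:00.
12:45–14:30 overlaps/touches 04:15–22:00 → extend to 04:15–22:00.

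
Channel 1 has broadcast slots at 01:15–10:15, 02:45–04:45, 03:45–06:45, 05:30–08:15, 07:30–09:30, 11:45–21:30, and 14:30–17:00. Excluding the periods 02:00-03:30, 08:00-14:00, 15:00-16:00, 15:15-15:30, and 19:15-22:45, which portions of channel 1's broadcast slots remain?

01:15–02:00, 03:30–08:00, 14:00–15:00, 16:00–19:15

Merge the first list: 01:15–10:15, 11:45–21:30.
Merge the second list: 02:00–03:30, 08:00–14:00, 15:00–16:00, 19:15–22:45.
01:15–10:15 with B removed leaves 01:15–02:00, 03:30–08:00.
11:45–21:30 with B removed leaves 14:00–15:00, 16:00–19:15.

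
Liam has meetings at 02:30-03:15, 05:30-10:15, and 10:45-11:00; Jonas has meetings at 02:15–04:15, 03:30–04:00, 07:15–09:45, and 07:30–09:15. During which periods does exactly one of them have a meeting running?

Merge the second list: 02:15–04:15, 07:15–09:45.
A but not B: 05:30–07:15, 09:45–10:15, 10:45–11:00.
B but not A: 02:15–02:30, 03:15–04:15.
Combining gives A △ B.

02:15–02:30, 03:15–04:15, 05:30–07:15, 09:45–10:15, 10:45–11:00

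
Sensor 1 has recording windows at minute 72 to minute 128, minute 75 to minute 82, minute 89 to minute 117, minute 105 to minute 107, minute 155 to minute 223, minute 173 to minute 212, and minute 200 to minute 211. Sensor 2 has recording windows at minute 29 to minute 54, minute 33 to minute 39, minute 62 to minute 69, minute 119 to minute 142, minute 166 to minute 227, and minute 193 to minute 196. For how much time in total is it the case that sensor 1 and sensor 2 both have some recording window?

66 minutes

First set merges to minute 72 to minute 128, minute 155 to minute 223.
Second set merges to minute 29 to minute 54, minute 62 to minute 69, minute 119 to minute 142, minute 166 to minute 227.
A ∩ B = minute 119 to minute 128, minute 166 to minute 223.
Total: 9 minutes + 57 minutes = 66 minutes.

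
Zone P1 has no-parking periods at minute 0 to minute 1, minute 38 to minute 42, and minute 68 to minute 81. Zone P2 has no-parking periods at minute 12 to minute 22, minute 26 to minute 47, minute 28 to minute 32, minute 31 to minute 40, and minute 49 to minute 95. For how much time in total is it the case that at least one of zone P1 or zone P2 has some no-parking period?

78 minutes

B, merged: minute 12 to minute 22, minute 26 to minute 47, minute 49 to minute 95.
A ∪ B = minute 0 to minute 1, minute 12 to minute 22, minute 26 to minute 47, minute 49 to minute 95.
Total: 1 minute + 10 minutes + 21 minutes + 46 minutes = 78 minutes.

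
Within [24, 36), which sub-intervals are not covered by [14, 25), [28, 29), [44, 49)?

[25, 28) ∪ [29, 36)

After merging, the occupied span is [14, 25), [28, 29), [44, 49).
Complement within [24, 36): [25, 28), [29, 36).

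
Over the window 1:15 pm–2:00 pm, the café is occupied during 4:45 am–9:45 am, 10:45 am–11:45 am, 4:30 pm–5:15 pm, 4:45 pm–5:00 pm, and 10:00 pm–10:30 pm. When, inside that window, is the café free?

Covered (merged): 4:45 am–9:45 am, 10:45 am–11:45 am, 4:30 pm–5:15 pm, 10:00 pm–10:30 pm.
Gaps within 1:15 pm–2:00 pm: 1:15 pm–2:00 pm.

1:15 pm–2:00 pm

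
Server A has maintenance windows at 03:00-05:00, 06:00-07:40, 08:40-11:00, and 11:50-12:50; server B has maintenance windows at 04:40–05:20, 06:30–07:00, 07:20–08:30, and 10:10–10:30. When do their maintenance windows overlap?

04:40-05:00, 06:30-07:00, 07:20-07:40, 10:10-10:30

03:00-05:00 ∩ B → 04:40-05:00.
06:00-07:40 ∩ B → 06:30-07:00, 07:20-07:40.
08:40-11:00 ∩ B → 10:10-10:30.
11:50-12:50 meets no B interval.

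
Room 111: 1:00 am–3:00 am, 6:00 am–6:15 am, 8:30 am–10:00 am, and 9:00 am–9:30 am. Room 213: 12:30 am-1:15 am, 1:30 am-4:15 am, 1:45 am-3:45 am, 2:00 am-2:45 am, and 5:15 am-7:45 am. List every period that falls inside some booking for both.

1:00 am-1:15 am, 1:30 am-3:00 am, 6:00 am-6:15 am

First set merges to 1:00 am-3:00 am, 6:00 am-6:15 am, 8:30 am-10:00 am.
Second set merges to 12:30 am-1:15 am, 1:30 am-4:15 am, 5:15 am-7:45 am.
1:00 am-3:00 am ∩ B → 1:00 am-1:15 am, 1:30 am-3:00 am.
6:00 am-6:15 am ∩ B → 6:00 am-6:15 am.
8:30 am-10:00 am meets no B interval.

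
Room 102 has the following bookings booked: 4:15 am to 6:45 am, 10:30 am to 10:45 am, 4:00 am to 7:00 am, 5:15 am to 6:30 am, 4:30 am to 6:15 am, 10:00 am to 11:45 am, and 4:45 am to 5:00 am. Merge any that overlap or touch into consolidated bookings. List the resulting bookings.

Sort by start: 4:00 am-7:00 am, 4:15 am-6:45 am, 4:30 am-6:15 am, 4:45 am-5:00 am, 5:15 am-6:30 am, 10:00 am-11:45 am, 10:30 am-10:45 am.
4:15 am-6:45 am overlaps/touches 4:00 am-7:00 am → extend to 4:00 am-7:00 am.
4:30 am-6:15 am overlaps/touches 4:00 am-7:00 am → extend to 4:00 am-7:00 am.
4:45 am-5:00 am overlaps/touches 4:00 am-7:00 am → extend to 4:00 am-7:00 am.
5:15 am-6:30 am overlaps/touches 4:00 am-7:00 am → extend to 4:00 am-7:00 am.
10:00 am-11:45 am is disjoint → start new block.
10:30 am-10:45 am overlaps/touches 10:00 am-11:45 am → extend to 10:00 am-11:45 am.

4:00 am-7:00 am, 10:00 am-11:45 am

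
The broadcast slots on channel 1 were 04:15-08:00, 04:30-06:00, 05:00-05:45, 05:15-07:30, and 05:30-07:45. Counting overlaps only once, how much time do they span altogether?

3 h 45 min

Merged: 04:15-08:00.
Length: 3 h 45 min.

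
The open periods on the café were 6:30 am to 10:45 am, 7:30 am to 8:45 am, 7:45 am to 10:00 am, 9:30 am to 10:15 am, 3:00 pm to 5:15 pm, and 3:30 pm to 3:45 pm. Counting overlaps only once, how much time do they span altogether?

6 h 30 min

Merged: 6:30 am-10:45 am, 3:00 pm-5:15 pm.
Lengths: 4 h 15 min + 2 h 15 min = 6 h 30 min.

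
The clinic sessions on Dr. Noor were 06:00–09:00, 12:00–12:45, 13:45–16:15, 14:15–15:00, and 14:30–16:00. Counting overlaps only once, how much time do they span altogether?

Merged: 06:00-09:00, 12:00-12:45, 13:45-16:15.
Lengths: 3 h + 45 min + 2 h 30 min = 6 h 15 min.

6 h 15 min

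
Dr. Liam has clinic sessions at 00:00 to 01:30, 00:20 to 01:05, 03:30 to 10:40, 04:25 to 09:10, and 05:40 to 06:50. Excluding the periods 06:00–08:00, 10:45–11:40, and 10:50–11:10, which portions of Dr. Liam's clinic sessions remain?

Merge the first list: 00:00–01:30, 03:30–10:40.
Merge the second list: 06:00–08:00, 10:45–11:40.
00:00–01:30 is untouched.
03:30–10:40 with B removed leaves 03:30–06:00, 08:00–10:40.

00:00–01:30, 03:30–06:00, 08:00–10:40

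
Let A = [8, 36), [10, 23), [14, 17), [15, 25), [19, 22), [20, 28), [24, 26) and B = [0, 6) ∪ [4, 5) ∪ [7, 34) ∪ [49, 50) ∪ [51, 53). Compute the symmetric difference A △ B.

First set merges to [8, 36).
Second set merges to [0, 6), [7, 34), [49, 50), [51, 53).
A \ B = [34, 36).
B \ A = [0, 6), [7, 8), [49, 50), [51, 53).
Union of the two gives the symmetric difference.

[0, 6) ∪ [7, 8) ∪ [34, 36) ∪ [49, 50) ∪ [51, 53)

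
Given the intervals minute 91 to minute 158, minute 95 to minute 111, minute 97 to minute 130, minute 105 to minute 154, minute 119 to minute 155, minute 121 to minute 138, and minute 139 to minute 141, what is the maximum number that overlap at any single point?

At minute 121, 5 of the intervals are simultaneously active.
No point has more.

5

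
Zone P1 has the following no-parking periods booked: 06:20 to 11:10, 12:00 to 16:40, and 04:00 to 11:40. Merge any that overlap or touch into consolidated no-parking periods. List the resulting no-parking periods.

04:00–11:40, 12:00–16:40

Sort by start: 04:00–11:40, 06:20–11:10, 12:00–16:40.
06:20–11:10 overlaps/touches 04:00–11:40 → extend to 04:00–11:40.
12:00–16:40 is disjoint → start new block.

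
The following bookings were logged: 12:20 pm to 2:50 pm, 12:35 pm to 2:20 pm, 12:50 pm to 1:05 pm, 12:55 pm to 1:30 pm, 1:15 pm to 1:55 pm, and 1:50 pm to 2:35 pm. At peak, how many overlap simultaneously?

Sweep endpoints in order; track running count of active intervals.
Peak of 4 reached at 12:55 pm.

4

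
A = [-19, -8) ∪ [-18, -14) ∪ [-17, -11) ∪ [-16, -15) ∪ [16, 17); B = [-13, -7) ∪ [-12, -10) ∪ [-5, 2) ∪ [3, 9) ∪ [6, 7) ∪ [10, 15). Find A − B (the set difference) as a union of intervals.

First set merges to [-19, -8), [16, 17).
Second set merges to [-13, -7), [-5, 2), [3, 9), [10, 15).
[-19, -8) minus B → [-19, -13).
[16, 17): no B overlap → unchanged.

[-19, -13) ∪ [16, 17)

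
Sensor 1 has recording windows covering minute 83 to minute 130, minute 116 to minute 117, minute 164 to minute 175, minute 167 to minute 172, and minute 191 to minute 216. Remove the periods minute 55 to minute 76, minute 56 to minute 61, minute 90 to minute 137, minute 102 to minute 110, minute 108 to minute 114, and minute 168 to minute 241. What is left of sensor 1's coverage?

Merge the first list: minute 83 to minute 130, minute 164 to minute 175, minute 191 to minute 216.
Merge the second list: minute 55 to minute 76, minute 90 to minute 137, minute 168 to minute 241.
minute 83 to minute 130 minus B → minute 83 to minute 90.
minute 164 to minute 175 minus B → minute 164 to minute 168.
minute 191 to minute 216: fully covered by B → removed.

minute 83 to minute 90, minute 164 to minute 168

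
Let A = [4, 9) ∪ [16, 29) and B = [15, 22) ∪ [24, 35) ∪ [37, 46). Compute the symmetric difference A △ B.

[4, 9) ∪ [15, 16) ∪ [22, 24) ∪ [29, 35) ∪ [37, 46)

A but not B: [4, 9), [22, 24).
B but not A: [15, 16), [29, 35), [37, 46).
Combining gives A △ B.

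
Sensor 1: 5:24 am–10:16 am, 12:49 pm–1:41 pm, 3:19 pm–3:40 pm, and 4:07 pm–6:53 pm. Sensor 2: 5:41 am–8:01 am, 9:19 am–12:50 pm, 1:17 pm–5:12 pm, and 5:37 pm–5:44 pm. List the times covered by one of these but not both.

A \ B = 5:24 am–5:41 am, 8:01 am–9:19 am, 12:50 pm–1:17 pm, 5:12 pm–5:37 pm, 5:44 pm–6:53 pm.
B \ A = 10:16 am–12:49 pm, 1:41 pm–3:19 pm, 3:40 pm–4:07 pm.
Union of the two gives the symmetric difference.

5:24 am–5:41 am, 8:01 am–9:19 am, 10:16 am–12:49 pm, 12:50 pm–1:17 pm, 1:41 pm–3:19 pm, 3:40 pm–4:07 pm, 5:12 pm–5:37 pm, 5:44 pm–6:53 pm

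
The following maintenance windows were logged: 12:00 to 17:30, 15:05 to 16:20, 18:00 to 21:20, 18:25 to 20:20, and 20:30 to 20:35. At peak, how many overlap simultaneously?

Walk the sorted start/end points keeping a running depth.
The depth first hits 2 at 15:05.

2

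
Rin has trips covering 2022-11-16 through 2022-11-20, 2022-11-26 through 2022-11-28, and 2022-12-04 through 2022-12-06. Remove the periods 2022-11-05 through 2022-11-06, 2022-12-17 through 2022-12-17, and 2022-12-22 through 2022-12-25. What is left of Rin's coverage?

2022-11-16 through 2022-11-20, 2022-11-26 through 2022-11-28, 2022-12-04 through 2022-12-06

2022-11-16 through 2022-11-20: no B overlap → unchanged.
2022-11-26 through 2022-11-28: no B overlap → unchanged.
2022-12-04 through 2022-12-06: no B overlap → unchanged.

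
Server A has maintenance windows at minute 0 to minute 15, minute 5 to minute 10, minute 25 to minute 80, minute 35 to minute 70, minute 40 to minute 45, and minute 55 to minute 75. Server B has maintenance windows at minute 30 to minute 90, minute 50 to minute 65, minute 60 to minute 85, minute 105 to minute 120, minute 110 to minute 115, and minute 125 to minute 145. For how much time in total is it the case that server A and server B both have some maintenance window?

Merge the first list: minute 0 to minute 15, minute 25 to minute 80.
Merge the second list: minute 30 to minute 90, minute 105 to minute 120, minute 125 to minute 145.
A ∩ B = minute 30 to minute 80.
Total: 50 minutes.

50 minutes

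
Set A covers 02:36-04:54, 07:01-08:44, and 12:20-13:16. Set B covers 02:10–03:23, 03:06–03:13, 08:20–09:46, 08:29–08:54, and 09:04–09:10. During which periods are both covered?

02:36–03:23, 08:20–08:44

Merge the second list: 02:10–03:23, 08:20–09:46.
02:36–04:54 overlaps B on 02:36–03:23.
07:01–08:44 overlaps B on 08:20–08:44.
12:20–13:16 falls entirely outside B.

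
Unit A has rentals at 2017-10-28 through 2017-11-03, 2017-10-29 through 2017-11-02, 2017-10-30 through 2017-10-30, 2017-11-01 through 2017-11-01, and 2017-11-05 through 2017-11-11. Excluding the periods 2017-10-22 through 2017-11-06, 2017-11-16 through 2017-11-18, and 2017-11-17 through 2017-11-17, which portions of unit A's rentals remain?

Merge the first list: 2017-10-28 through 2017-11-03, 2017-11-05 through 2017-11-11.
Merge the second list: 2017-10-22 through 2017-11-06, 2017-11-16 through 2017-11-18.
2017-10-28 through 2017-11-03: entirely removed.
2017-11-05 through 2017-11-11 \ B = 2017-11-07 through 2017-11-11.

2017-11-07 through 2017-11-11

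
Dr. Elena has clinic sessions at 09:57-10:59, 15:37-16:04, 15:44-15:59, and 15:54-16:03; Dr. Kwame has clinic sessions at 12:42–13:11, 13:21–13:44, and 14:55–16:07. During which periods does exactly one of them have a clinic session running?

09:57–10:59, 12:42–13:11, 13:21–13:44, 14:55–15:37, 16:04–16:07

A, merged: 09:57–10:59, 15:37–16:04.
A \ B = 09:57–10:59.
B \ A = 12:42–13:11, 13:21–13:44, 14:55–15:37, 16:04–16:07.
Union of the two gives the symmetric difference.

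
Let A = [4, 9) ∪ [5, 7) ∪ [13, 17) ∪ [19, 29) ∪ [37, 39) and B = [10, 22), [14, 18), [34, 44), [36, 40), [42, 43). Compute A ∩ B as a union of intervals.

[13, 17) ∪ [19, 22) ∪ [37, 39)

First set merges to [4, 9), [13, 17), [19, 29), [37, 39).
Second set merges to [10, 22), [34, 44).
[4, 9): no overlap with the second set.
[13, 17) meets the second set on [13, 17).
[19, 29) meets the second set on [19, 22).
[37, 39) meets the second set on [37, 39).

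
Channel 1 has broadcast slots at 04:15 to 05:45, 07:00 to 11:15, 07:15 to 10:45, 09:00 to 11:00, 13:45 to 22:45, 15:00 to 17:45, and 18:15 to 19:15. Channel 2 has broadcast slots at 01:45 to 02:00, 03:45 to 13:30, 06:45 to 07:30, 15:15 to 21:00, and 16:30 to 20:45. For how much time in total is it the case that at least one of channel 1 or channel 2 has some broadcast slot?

First set merges to 04:15–05:45, 07:00–11:15, 13:45–22:45.
Second set merges to 01:45–02:00, 03:45–13:30, 15:15–21:00.
A ∪ B = 01:45–02:00, 03:45–13:30, 13:45–22:45.
Total: 15 min + 9 h 45 min + 9 h = 19 h.

19 h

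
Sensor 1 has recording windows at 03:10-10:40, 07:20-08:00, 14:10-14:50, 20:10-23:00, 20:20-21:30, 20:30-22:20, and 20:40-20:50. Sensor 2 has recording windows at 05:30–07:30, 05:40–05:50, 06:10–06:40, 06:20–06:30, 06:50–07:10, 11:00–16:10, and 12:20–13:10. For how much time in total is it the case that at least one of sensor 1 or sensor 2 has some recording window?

A, merged: 03:10–10:40, 14:10–14:50, 20:10–23:00.
B, merged: 05:30–07:30, 11:00–16:10.
A ∪ B = 03:10–10:40, 11:00–16:10, 20:10–23:00.
Total: 7 h 30 min + 5 h 10 min + 2 h 50 min = 15 h 30 min.

15 h 30 min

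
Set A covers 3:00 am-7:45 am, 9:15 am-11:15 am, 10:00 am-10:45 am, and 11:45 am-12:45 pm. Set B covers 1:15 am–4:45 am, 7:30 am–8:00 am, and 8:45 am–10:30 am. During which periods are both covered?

A, merged: 3:00 am-7:45 am, 9:15 am-11:15 am, 11:45 am-12:45 pm.
3:00 am-7:45 am meets the second set on 3:00 am-4:45 am, 7:30 am-7:45 am.
9:15 am-11:15 am meets the second set on 9:15 am-10:30 am.
11:45 am-12:45 pm: no overlap with the second set.

3:00 am-4:45 am, 7:30 am-7:45 am, 9:15 am-10:30 am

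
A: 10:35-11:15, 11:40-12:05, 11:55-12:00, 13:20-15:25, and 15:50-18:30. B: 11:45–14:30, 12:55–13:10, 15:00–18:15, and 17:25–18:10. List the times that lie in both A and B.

A, merged: 10:35-11:15, 11:40-12:05, 13:20-15:25, 15:50-18:30.
B, merged: 11:45-14:30, 15:00-18:15.
10:35-11:15 meets no B interval.
11:40-12:05 ∩ B → 11:45-12:05.
13:20-15:25 ∩ B → 13:20-14:30, 15:00-15:25.
15:50-18:30 ∩ B → 15:50-18:15.

11:45-12:05, 13:20-14:30, 15:00-15:25, 15:50-18:15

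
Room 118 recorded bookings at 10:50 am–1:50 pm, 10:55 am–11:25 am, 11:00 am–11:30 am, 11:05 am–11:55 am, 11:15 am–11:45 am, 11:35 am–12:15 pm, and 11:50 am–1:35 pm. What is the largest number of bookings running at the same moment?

Sweep endpoints in order; track running count of active intervals.
Peak of 5 reached at 11:15 am.

5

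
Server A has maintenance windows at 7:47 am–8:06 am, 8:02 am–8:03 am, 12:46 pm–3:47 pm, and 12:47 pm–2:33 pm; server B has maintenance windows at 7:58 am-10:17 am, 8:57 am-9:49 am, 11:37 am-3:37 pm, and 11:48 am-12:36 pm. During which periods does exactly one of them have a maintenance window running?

First set merges to 7:47 am-8:06 am, 12:46 pm-3:47 pm.
Second set merges to 7:58 am-10:17 am, 11:37 am-3:37 pm.
A but not B: 7:47 am-7:58 am, 3:37 pm-3:47 pm.
B but not A: 8:06 am-10:17 am, 11:37 am-12:46 pm.
Combining gives A △ B.

7:47 am-7:58 am, 8:06 am-10:17 am, 11:37 am-12:46 pm, 3:37 pm-3:47 pm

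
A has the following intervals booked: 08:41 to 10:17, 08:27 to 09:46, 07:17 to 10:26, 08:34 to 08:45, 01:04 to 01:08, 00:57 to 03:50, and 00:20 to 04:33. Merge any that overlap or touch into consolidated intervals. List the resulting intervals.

Sort by start: 00:20–04:33, 00:57–03:50, 01:04–01:08, 07:17–10:26, 08:27–09:46, 08:34–08:45, 08:41–10:17.
00:57–03:50 overlaps/touches 00:20–04:33 → extend to 00:20–04:33.
01:04–01:08 overlaps/touches 00:20–04:33 → extend to 00:20–04:33.
07:17–10:26 is disjoint → start new block.
08:27–09:46 overlaps/touches 07:17–10:26 → extend to 07:17–10:26.
08:34–08:45 overlaps/touches 07:17–10:26 → extend to 07:17–10:26.
08:41–10:17 overlaps/touches 07:17–10:26 → extend to 07:17–10:26.

00:20–04:33, 07:17–10:26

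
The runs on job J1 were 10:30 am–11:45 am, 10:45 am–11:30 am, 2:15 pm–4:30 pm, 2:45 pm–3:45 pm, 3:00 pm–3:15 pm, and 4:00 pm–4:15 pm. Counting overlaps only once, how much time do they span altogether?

3 h 30 min

Merged: 10:30 am–11:45 am, 2:15 pm–4:30 pm.
Lengths: 1 h 15 min + 2 h 15 min = 3 h 30 min.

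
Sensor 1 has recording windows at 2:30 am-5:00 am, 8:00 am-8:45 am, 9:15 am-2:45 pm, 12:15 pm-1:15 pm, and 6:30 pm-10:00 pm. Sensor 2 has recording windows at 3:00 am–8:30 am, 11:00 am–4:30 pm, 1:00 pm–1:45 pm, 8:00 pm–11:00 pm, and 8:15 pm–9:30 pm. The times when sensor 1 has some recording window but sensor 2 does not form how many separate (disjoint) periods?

A, merged: 2:30 am-5:00 am, 8:00 am-8:45 am, 9:15 am-2:45 pm, 6:30 pm-10:00 pm.
B, merged: 3:00 am-8:30 am, 11:00 am-4:30 pm, 8:00 pm-11:00 pm.
A \ B = 2:30 am-3:00 am, 8:30 am-8:45 am, 9:15 am-11:00 am, 6:30 pm-8:00 pm.
That is 4 disjoint pieces.

4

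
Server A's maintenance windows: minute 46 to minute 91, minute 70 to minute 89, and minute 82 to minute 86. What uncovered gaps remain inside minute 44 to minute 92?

Covered (merged): minute 46 to minute 91.
Uncovered inside minute 44 to minute 92: minute 44 to minute 46, minute 91 to minute 92.

minute 44 to minute 46, minute 91 to minute 92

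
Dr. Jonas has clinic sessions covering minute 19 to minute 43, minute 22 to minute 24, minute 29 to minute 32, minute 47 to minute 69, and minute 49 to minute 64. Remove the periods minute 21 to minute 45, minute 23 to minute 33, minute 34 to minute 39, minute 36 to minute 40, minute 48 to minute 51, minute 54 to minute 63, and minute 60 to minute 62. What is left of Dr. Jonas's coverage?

Merge the first list: minute 19 to minute 43, minute 47 to minute 69.
Merge the second list: minute 21 to minute 45, minute 48 to minute 51, minute 54 to minute 63.
minute 19 to minute 43 minus B → minute 19 to minute 21.
minute 47 to minute 69 minus B → minute 47 to minute 48, minute 51 to minute 54, minute 63 to minute 69.

minute 19 to minute 21, minute 47 to minute 48, minute 51 to minute 54, minute 63 to minute 69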